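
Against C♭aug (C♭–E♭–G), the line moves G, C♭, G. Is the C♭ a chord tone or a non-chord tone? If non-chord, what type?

Cb augmented triad contains C♭, E♭, G; C♭ is the root, so it is a chord tone.

Chord tone (the root of Cb augmented triad).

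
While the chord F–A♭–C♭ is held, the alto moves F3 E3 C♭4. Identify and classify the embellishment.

The harmony at that moment is F diminished triad (F, A♭, C♭); E3 is not a chord tone.
It is approached by step down from F3 and left by leap up to C♭4.
Step in, leap out — an escape tone.

E3 is an escape tone.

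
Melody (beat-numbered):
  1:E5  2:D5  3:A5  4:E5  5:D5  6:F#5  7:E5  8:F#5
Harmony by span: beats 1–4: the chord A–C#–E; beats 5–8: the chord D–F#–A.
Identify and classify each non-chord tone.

The harmony at that moment is A major triad (A, C#, E); D5 is not a chord tone.
It is approached by step down from E5 and left by leap up to A5.
Step in, leap out — an escape tone.
The harmony at that moment is D major triad (D, F#, A); E5 is not a chord tone.
It is approached by step down from F#5 and left by step up to F#5.
Step away and step back to the same note — a neighbor tone (lower neighbor).

D5 (beat 2) — escape tone; E5 (beat 7) — neighbor tone.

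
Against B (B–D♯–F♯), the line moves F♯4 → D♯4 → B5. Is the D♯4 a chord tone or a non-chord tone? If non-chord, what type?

B major triad contains B, D♯, F♯; D♯ is the third, so it is a chord tone.

Chord tone (the third of B major triad).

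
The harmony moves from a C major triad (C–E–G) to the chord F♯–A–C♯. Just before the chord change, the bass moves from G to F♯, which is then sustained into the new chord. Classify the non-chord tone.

F♯ is an anticipation.

The harmony at that moment is C major triad (C, E, G); F♯ is not a chord tone.
It is approached by step down from G and then sustained as the same pitch into the next harmony.
Arriving early and becoming a chord tone when the harmony changes — an anticipation.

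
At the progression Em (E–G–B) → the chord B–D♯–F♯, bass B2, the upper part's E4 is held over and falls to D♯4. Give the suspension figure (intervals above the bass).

4–3 suspension.

At the second chord the bass is B2. The suspended E4 lies a fourth above the bass; after resolving down by step to D♯4, the interval above the bass becomes a third.
Suspension figures are named by those two intervals: 4–3.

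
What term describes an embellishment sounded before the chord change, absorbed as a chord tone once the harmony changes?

Approach: ahead of the chord change (typically by step), so it is dissonant against the current harmony. Departure: none — the same pitch is restated or held and is a chord tone of the new harmony.
Dissonant first, consonant once the harmony catches up: the note simply arrives early — an anticipation. (The reverse timing, consonant first and dissonant after the change, would be a suspension or retardation.)

Anticipation.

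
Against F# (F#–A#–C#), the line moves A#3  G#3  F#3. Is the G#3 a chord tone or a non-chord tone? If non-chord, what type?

The harmony at that moment is F# major triad (F#, A#, C#); G#3 is not a chord tone.
It is approached by step down from A#3 and left by step down to F#3.
Step in, step out in the same direction — a passing tone.

Non-chord tone — a passing tone.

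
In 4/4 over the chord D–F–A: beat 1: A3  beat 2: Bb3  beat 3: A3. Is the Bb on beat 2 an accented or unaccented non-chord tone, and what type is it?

Unaccented neighbor tone.

The harmony at that moment is D minor triad (D, F, A); Bb3 is not a chord tone.
It is approached by step up from A3 and left by step down to A3.
Step away and step back to the same note — a neighbor tone (upper neighbor).
It falls on a weak beat, so it is unaccented.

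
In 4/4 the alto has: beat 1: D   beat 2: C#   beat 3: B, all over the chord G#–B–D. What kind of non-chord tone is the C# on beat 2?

Passing tone.

The harmony at that moment is G# diminished triad (G#, B, D); C# is not a chord tone.
It is approached by step down from D and left by step down to B.
Step in, step out in the same direction — a passing tone.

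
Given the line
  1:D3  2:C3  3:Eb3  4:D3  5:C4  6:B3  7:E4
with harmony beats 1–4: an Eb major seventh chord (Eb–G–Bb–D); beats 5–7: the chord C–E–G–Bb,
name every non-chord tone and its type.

C3 (beat 2) — escape tone; B3 (beat 6) — escape tone.

The harmony at that moment is Eb major seventh chord (Eb, G, Bb, D); C3 is not a chord tone.
It is approached by step down from D3 and left by leap up to Eb3.
Step in, leap out — an escape tone.
The harmony at that moment is C dominant seventh chord (C, E, G, Bb); B3 is not a chord tone.
It is approached by step down from C4 and left by leap up to E4.
Step in, leap out — an escape tone.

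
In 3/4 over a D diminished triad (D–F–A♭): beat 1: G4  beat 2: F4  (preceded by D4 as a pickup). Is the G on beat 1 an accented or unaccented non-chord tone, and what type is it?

Accented appoggiatura.

The harmony at that moment is D diminished triad (D, F, A♭); G4 is not a chord tone.
It is approached by leap up from D4 and left by step down to F4.
Leap in, step out — an appoggiatura.
It falls on the downbeat, so it is accented.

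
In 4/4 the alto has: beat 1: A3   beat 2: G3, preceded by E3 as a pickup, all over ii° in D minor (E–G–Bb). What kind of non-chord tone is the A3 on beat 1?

The harmony at that moment is E diminished triad (E, G, Bb); A3 is not a chord tone.
It is approached by leap up from E3 and left by step down to G3.
Leap in, step out, metrically accented — an appoggiatura.

Appoggiatura.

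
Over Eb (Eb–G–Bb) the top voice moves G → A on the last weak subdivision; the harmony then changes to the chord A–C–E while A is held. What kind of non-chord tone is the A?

The harmony at that moment is Eb major triad (Eb, G, Bb); A is not a chord tone.
It is approached by step up from G and then sustained as the same pitch into the next harmony.
Arriving early and becoming a chord tone when the harmony changes — an anticipation.

A is an anticipation.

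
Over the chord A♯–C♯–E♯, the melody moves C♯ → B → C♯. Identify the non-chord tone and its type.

The harmony at that moment is A♯ minor triad (A♯, C♯, E♯); B is not a chord tone.
It is approached by step down from C♯ and left by step up to C♯.
Step away and step back to the same note — a neighbor tone (lower neighbor).

B is a neighbor tone.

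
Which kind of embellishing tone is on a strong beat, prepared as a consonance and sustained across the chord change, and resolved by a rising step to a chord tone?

Approach: by preparation — the pitch is first a chord tone, then held (tied or repeated) while the harmony changes under it. Departure: up by step. Metric position: strong.
A prepared dissonance that resolves upward by step — a retardation. (The same figure resolving downward would be a suspension.)

Retardation.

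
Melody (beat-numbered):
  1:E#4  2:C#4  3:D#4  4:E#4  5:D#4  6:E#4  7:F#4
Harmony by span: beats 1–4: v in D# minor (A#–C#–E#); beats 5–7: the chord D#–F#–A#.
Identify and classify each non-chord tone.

The harmony at that moment is A# minor triad (A#, C#, E#); D#4 is not a chord tone.
It is approached by step up from C#4 and left by step up to E#4.
Step in, step out in the same direction — a passing tone.
The harmony at that moment is D# minor triad (D#, F#, A#); E#4 is not a chord tone.
It is approached by step up from D#4 and left by step up to F#4.
Step in, step out in the same direction — a passing tone.

D#4 (beat 3) — passing tone; E#4 (beat 6) — passing tone.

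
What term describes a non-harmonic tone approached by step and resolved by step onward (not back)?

Approach: by step. Departure: by step, continuing in the same direction.
Stepwise on both sides with no change of direction means the note fills in the space between two different chord tones — a passing tone. (Had it turned back to its starting note it would be a neighbor tone instead.)

Passing tone.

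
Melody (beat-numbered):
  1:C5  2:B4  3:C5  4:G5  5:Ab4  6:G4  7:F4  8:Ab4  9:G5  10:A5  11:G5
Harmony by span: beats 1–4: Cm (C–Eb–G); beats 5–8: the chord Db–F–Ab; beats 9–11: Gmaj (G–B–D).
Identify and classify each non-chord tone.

B4 (beat 2) — neighbor tone; G4 (beat 6) — passing tone; A5 (beat 10) — neighbor tone.

The harmony at that moment is C minor triad (C, Eb, G); B4 is not a chord tone.
It is approached by step down from C5 and left by step up to C5.
Step away and step back to the same note — a neighbor tone (lower neighbor).
The harmony at that moment is Db major triad (Db, F, Ab); G4 is not a chord tone.
It is approached by step down from Ab4 and left by step down to F4.
Step in, step out in the same direction — a passing tone.
The harmony at that moment is G major triad (G, B, D); A5 is not a chord tone.
It is approached by step up from G5 and left by step down to G5.
Step away and step back to the same note — a neighbor tone (upper neighbor).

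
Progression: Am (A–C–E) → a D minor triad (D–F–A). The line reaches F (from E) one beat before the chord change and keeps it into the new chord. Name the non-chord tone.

The harmony at that moment is A minor triad (A, C, E); F is not a chord tone.
It is approached by step up from E and then sustained as the same pitch into the next harmony.
Arriving early and becoming a chord tone when the harmony changes — an anticipation.

F is an anticipation.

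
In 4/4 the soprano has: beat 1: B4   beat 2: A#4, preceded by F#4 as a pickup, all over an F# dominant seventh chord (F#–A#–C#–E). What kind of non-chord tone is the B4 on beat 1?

Appoggiatura.

The harmony at that moment is F# dominant seventh chord (F#, A#, C#, E); B4 is not a chord tone.
It is approached by leap up from F#4 and left by step down to A#4.
Leap in, step out, metrically accented — an appoggiatura.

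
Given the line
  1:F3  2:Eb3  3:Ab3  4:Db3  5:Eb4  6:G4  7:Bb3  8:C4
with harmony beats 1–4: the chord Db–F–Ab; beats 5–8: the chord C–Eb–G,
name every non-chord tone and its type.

Eb3 (beat 2) — escape tone; Bb3 (beat 7) — appoggiatura.

The harmony at that moment is Db major triad (Db, F, Ab); Eb3 is not a chord tone.
It is approached by step down from F3 and left by leap up to Ab3.
Step in, leap out — an escape tone.
The harmony at that moment is C minor triad (C, Eb, G); Bb3 is not a chord tone.
It is approached by leap down from G4 and left by step up to C4.
Leap in, step out — an appoggiatura.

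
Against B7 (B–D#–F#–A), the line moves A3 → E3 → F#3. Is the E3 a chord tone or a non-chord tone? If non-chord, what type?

Non-chord tone — an appoggiatura.

The harmony at that moment is B dominant seventh chord (B, D#, F#, A); E3 is not a chord tone.
It is approached by leap down from A3 and left by step up to F#3.
Leap in, step out — an appoggiatura.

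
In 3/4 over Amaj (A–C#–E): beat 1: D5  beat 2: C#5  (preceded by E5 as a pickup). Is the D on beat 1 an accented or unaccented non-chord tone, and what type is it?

Accented passing tone.

The harmony at that moment is A major triad (A, C#, E); D5 is not a chord tone.
It is approached by step down from E5 and left by step down to C#5.
Step in, step out in the same direction — a passing tone.
It falls on the downbeat, so it is accented.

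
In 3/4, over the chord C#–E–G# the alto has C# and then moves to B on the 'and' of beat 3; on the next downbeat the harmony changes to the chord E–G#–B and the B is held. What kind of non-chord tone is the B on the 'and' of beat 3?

The harmony at that moment is C# minor triad (C#, E, G#); B is not a chord tone.
It is approached by step down from C# and then sustained as the same pitch into the next harmony.
Arriving early and becoming a chord tone when the harmony changes — an anticipation.

Anticipation.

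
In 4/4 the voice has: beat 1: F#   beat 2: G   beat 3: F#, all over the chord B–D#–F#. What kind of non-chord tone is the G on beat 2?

Upper neighbor tone.

The harmony at that moment is B major triad (B, D#, F#); G is not a chord tone.
It is approached by step up from F# and left by step down to F#.
Step away and step back to the same note — a neighbor tone (upper neighbor).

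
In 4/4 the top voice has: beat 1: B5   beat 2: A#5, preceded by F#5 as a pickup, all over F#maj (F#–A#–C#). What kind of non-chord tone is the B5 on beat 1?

Appoggiatura.

The harmony at that moment is F# major triad (F#, A#, C#); B5 is not a chord tone.
It is approached by leap up from F#5 and left by step down to A#5.
Leap in, step out, metrically accented — an appoggiatura.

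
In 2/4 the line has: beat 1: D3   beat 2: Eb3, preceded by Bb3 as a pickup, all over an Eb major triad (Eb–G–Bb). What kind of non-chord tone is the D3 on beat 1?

The harmony at that moment is Eb major triad (Eb, G, Bb); D3 is not a chord tone.
It is approached by leap down from Bb3 and left by step up to Eb3.
Leap in, step out, metrically accented — an appoggiatura.

Appoggiatura.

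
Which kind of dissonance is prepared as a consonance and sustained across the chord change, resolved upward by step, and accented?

Retardation.

Approach: by preparation — the pitch is first a chord tone, then held (tied or repeated) while the harmony changes under it. Departure: up by step. Metric position: strong.
A prepared dissonance that resolves upward by step — a retardation. (The same figure resolving downward would be a suspension.)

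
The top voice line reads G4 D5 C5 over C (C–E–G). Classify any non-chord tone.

The harmony at that moment is C major triad (C, E, G); D5 is not a chord tone.
It is approached by leap up from G4 and left by step down to C5.
Leap in, step out — an appoggiatura.

D5 is an appoggiatura.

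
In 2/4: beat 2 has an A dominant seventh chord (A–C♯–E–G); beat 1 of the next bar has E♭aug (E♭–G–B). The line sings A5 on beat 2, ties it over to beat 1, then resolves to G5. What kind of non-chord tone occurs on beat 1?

The harmony at that moment is E♭ augmented triad (E♭, G, B); A5 is not a chord tone.
It is held over (the same pitch as the preceding A5) and left by step down to G5.
Held over from the previous chord and resolving down by step — a suspension.

Suspension.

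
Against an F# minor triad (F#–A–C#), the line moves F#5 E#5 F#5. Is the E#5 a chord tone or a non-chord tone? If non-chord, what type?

The harmony at that moment is F# minor triad (F#, A, C#); E#5 is not a chord tone.
It is approached by step down from F#5 and left by step up to F#5.
Step away and step back to the same note — a neighbor tone (lower neighbor).

Non-chord tone — a neighbor tone.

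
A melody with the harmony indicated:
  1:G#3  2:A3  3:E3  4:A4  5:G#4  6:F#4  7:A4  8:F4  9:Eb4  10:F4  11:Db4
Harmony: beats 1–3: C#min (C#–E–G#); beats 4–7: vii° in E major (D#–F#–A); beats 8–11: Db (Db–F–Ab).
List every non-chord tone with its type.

The harmony at that moment is C# minor triad (C#, E, G#); A3 is not a chord tone.
It is approached by step up from G#3 and left by leap down to E3.
Step in, leap out — an escape tone.
The harmony at that moment is D# diminished triad (D#, F#, A); G#4 is not a chord tone.
It is approached by step down from A4 and left by step down to F#4.
Step in, step out in the same direction — a passing tone.
The harmony at that moment is Db major triad (Db, F, Ab); Eb4 is not a chord tone.
It is approached by step down from F4 and left by step up to F4.
Step away and step back to the same note — a neighbor tone (lower neighbor).

A3 (beat 2) — escape tone; G#4 (beat 5) — passing tone; Eb4 (beat 9) — neighbor tone.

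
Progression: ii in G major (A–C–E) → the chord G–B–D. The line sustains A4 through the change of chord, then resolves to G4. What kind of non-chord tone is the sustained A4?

A4 is a suspension.

The harmony at that moment is G major triad (G, B, D); A4 is not a chord tone.
It is held over (the same pitch as the preceding A4) and left by step down to G4.
Held over from the previous chord and resolving down by step — a suspension.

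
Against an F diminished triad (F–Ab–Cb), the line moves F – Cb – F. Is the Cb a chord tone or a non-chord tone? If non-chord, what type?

Chord tone (the fifth of F diminished triad).

F diminished triad contains F, Ab, Cb; Cb is the fifth, so it is a chord tone.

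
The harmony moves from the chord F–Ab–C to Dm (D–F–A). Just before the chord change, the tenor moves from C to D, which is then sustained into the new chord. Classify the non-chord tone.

The harmony at that moment is F minor triad (F, Ab, C); D is not a chord tone.
It is approached by step up from C and then sustained as the same pitch into the next harmony.
Arriving early and becoming a chord tone when the harmony changes — an anticipation.

D is an anticipation.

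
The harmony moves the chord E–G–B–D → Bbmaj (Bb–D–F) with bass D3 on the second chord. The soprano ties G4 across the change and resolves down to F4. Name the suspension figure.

4–3 suspension.

At the second chord the bass is D3. The suspended G4 lies a fourth above the bass; after resolving down by step to F4, the interval above the bass becomes a third.
Suspension figures are named by those two intervals: 4–3.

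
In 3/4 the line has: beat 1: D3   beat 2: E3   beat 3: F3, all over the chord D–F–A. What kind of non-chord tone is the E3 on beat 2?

The harmony at that moment is D minor triad (D, F, A); E3 is not a chord tone.
It is approached by step up from D3 and left by step up to F3.
Step in, step out in the same direction — a passing tone.

Passing tone.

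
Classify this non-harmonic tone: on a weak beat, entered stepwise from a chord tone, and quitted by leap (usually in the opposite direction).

Approach: by step. Departure: by leap. Metric position: weak.
Step in, leap out, from a weak position — an escape tone (échappée). (It is the mirror image of the appoggiatura, which leaps in and steps out on a strong beat.)

Escape tone.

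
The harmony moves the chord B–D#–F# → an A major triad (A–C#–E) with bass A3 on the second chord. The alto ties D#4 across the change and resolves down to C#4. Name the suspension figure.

4–3 suspension.

At the second chord the bass is A3. The suspended D#4 lies a fourth above the bass; after resolving down by step to C#4, the interval above the bass becomes a third.
Suspension figures are named by those two intervals: 4–3.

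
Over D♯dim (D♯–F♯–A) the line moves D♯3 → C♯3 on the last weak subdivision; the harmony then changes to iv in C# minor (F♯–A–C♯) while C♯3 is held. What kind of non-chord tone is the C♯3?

The harmony at that moment is D♯ diminished triad (D♯, F♯, A); C♯3 is not a chord tone.
It is approached by step down from D♯3 and then sustained as the same pitch into the next harmony.
Arriving early and becoming a chord tone when the harmony changes — an anticipation.

C♯3 is an anticipation.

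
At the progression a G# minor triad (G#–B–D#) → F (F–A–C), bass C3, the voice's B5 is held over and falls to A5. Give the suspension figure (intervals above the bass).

7–6 suspension.

At the second chord the bass is C3. The suspended B5 lies a seventh above the bass; after resolving down by step to A5, the interval above the bass becomes a sixth.
Suspension figures are named by those two intervals: 7–6.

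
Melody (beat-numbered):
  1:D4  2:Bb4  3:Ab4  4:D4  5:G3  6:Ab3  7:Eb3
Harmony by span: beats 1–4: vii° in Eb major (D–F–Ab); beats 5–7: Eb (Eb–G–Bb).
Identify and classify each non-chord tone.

Bb4 (beat 2) — appoggiatura; Ab3 (beat 6) — escape tone.

The harmony at that moment is D diminished triad (D, F, Ab); Bb4 is not a chord tone.
It is approached by leap up from D4 and left by step down to Ab4.
Leap in, step out — an appoggiatura.
The harmony at that moment is Eb major triad (Eb, G, Bb); Ab3 is not a chord tone.
It is approached by step up from G3 and left by leap down to Eb3.
Step in, leap out — an escape tone.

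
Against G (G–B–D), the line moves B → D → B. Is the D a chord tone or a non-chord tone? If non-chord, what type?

Chord tone (the fifth of G major triad).

G major triad contains G, B, D; D is the fifth, so it is a chord tone.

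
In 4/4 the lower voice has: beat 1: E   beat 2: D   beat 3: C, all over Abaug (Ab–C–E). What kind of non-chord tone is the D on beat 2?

The harmony at that moment is Ab augmented triad (Ab, C, E); D is not a chord tone.
It is approached by step down from E and left by step down to C.
Step in, step out in the same direction — a passing tone.

Passing tone.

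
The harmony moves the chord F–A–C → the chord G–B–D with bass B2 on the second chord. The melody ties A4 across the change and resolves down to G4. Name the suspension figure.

At the second chord the bass is B2. The suspended A4 lies a seventh above the bass; after resolving down by step to G4, the interval above the bass becomes a sixth.
Suspension figures are named by those two intervals: 7–6.

7–6 suspension.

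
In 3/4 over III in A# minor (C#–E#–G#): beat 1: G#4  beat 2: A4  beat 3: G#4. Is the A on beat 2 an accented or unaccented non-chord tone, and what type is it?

Unaccented neighbor tone.

The harmony at that moment is C# major triad (C#, E#, G#); A4 is not a chord tone.
It is approached by step up from G#4 and left by step down to G#4.
Step away and step back to the same note — a neighbor tone (upper neighbor).
It falls on a weak beat, so it is unaccented.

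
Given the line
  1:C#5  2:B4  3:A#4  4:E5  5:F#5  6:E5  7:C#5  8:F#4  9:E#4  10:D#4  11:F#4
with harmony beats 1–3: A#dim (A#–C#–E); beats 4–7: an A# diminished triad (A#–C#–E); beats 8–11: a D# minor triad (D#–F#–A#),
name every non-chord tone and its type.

The harmony at that moment is A# diminished triad (A#, C#, E); B4 is not a chord tone.
It is approached by step down from C#5 and left by step down to A#4.
Step in, step out in the same direction — a passing tone.
The harmony at that moment is A# diminished triad (A#, C#, E); F#5 is not a chord tone.
It is approached by step up from E5 and left by step down to E5.
Step away and step back to the same note — a neighbor tone (upper neighbor).
The harmony at that moment is D# minor triad (D#, F#, A#); E#4 is not a chord tone.
It is approached by step down from F#4 and left by step down to D#4.
Step in, step out in the same direction — a passing tone.

B4 (beat 2) — passing tone; F#5 (beat 5) — neighbor tone; E#4 (beat 9) — passing tone.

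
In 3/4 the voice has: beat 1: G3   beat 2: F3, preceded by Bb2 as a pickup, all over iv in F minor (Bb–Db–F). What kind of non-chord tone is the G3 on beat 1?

The harmony at that moment is Bb minor triad (Bb, Db, F); G3 is not a chord tone.
It is approached by leap up from Bb2 and left by step down to F3.
Leap in, step out, metrically accented — an appoggiatura.

Appoggiatura.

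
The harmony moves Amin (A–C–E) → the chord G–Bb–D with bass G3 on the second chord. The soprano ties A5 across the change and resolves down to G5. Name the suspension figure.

At the second chord the bass is G3. The suspended A5 lies a ninth above the bass; after resolving down by step to G5, the interval above the bass becomes an octave.
Suspension figures are named by those two intervals: 9–8.

9–8 suspension.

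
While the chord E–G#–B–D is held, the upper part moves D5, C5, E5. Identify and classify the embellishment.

The harmony at that moment is E dominant seventh chord (E, G#, B, D); C5 is not a chord tone.
It is approached by step down from D5 and left by leap up to E5.
Step in, leap out — an escape tone.

C5 is an escape tone.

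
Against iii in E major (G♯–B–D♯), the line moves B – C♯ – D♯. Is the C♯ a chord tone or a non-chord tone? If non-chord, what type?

Non-chord tone — a passing tone.

The harmony at that moment is G♯ minor triad (G♯, B, D♯); C♯ is not a chord tone.
It is approached by step up from B and left by step up to D♯.
Step in, step out in the same direction — a passing tone.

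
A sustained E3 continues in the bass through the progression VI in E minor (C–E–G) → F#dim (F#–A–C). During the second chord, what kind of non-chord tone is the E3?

Pedal tone (pedal point).

The harmony at that moment is F# diminished triad (F#, A, C); E3 is not a chord tone.
It is held over (the same pitch as the preceding E3) and then sustained as the same pitch into the next harmony.
Sustained through a change of harmony — a pedal tone.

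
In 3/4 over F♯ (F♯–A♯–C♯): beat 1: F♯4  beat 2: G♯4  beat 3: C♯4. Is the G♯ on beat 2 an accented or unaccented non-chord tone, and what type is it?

The harmony at that moment is F♯ major triad (F♯, A♯, C♯); G♯4 is not a chord tone.
It is approached by step up from F♯4 and left by leap down to C♯4.
Step in, leap out — an escape tone.
It falls on a weak beat, so it is unaccented.

Unaccented escape tone.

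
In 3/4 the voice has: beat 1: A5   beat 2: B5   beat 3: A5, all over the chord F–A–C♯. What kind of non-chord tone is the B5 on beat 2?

The harmony at that moment is F augmented triad (F, A, C♯); B5 is not a chord tone.
It is approached by step up from A5 and left by step down to A5.
Step away and step back to the same note — a neighbor tone (upper neighbor).

Upper neighbor tone.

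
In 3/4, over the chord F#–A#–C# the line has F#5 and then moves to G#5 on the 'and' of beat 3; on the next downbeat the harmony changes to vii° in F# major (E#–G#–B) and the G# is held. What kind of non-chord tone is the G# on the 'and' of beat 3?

The harmony at that moment is F# major triad (F#, A#, C#); G#5 is not a chord tone.
It is approached by step up from F#5 and then sustained as the same pitch into the next harmony.
Arriving early and becoming a chord tone when the harmony changes — an anticipation.

Anticipation.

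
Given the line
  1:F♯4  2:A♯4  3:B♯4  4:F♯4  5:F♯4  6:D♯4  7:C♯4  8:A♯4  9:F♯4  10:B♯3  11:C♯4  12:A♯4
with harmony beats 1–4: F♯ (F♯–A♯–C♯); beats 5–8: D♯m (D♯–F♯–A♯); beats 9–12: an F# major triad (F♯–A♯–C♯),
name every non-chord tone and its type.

B♯4 (beat 3) — escape tone; C♯4 (beat 7) — escape tone; B♯3 (beat 10) — appoggiatura.

The harmony at that moment is F♯ major triad (F♯, A♯, C♯); B♯4 is not a chord tone.
It is approached by step up from A♯4 and left by leap down to F♯4.
Step in, leap out — an escape tone.
The harmony at that moment is D♯ minor triad (D♯, F♯, A♯); C♯4 is not a chord tone.
It is approached by step down from D♯4 and left by leap up to A♯4.
Step in, leap out — an escape tone.
The harmony at that moment is F♯ major triad (F♯, A♯, C♯); B♯3 is not a chord tone.
It is approached by leap down from F♯4 and left by step up to C♯4.
Leap in, step out — an appoggiatura.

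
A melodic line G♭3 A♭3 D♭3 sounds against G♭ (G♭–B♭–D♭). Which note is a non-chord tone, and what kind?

The harmony at that moment is G♭ major triad (G♭, B♭, D♭); A♭3 is not a chord tone.
It is approached by step up from G♭3 and left by leap down to D♭3.
Step in, leap out — an escape tone.

A♭3 is an escape tone.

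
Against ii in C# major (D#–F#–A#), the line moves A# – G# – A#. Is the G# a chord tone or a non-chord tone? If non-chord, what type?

Non-chord tone — a neighbor tone.

The harmony at that moment is D# minor triad (D#, F#, A#); G# is not a chord tone.
It is approached by step down from A# and left by step up to A#.
Step away and step back to the same note — a neighbor tone (lower neighbor).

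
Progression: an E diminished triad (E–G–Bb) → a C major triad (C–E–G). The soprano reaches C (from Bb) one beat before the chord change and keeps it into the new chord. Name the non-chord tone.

C is an anticipation.

The harmony at that moment is E diminished triad (E, G, Bb); C is not a chord tone.
It is approached by step up from Bb and then sustained as the same pitch into the next harmony.
Arriving early and becoming a chord tone when the harmony changes — an anticipation.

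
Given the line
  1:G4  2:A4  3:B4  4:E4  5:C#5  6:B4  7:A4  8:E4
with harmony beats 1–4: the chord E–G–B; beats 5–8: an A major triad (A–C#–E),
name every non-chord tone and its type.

A4 (beat 2) — passing tone; B4 (beat 6) — passing tone.

The harmony at that moment is E minor triad (E, G, B); A4 is not a chord tone.
It is approached by step up from G4 and left by step up to B4.
Step in, step out in the same direction — a passing tone.
The harmony at that moment is A major triad (A, C#, E); B4 is not a chord tone.
It is approached by step down from C#5 and left by step down to A4.
Step in, step out in the same direction — a passing tone.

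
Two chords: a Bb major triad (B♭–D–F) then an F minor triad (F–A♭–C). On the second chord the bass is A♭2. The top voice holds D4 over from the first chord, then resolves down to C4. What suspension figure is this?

At the second chord the bass is A♭2. The suspended D4 lies a fourth above the bass; after resolving down by step to C4, the interval above the bass becomes a third.
Suspension figures are named by those two intervals: 4–3.

4–3 suspension.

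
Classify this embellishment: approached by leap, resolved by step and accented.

Appoggiatura.

Approach: by leap. Departure: by step. Metric position: strong.
Leap in, step out, in a metrically strong position — an appoggiatura. (It is the mirror image of the escape tone, which steps in and leaps out from a weak position.)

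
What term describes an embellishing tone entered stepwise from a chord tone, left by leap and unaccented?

Approach: by step. Departure: by leap. Metric position: weak.
Step in, leap out, from a weak position — an escape tone (échappée). (It is the mirror image of the appoggiatura, which leaps in and steps out on a strong beat.)

Escape tone.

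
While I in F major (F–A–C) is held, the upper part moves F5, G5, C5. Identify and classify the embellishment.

G5 is an escape tone.

The harmony at that moment is F major triad (F, A, C); G5 is not a chord tone.
It is approached by step up from F5 and left by leap down to C5.
Step in, leap out — an escape tone.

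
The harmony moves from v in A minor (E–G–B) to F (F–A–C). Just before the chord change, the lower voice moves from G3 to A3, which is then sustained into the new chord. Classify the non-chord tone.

The harmony at that moment is E minor triad (E, G, B); A3 is not a chord tone.
It is approached by step up from G3 and then sustained as the same pitch into the next harmony.
Arriving early and becoming a chord tone when the harmony changes — an anticipation.

A3 is an anticipation.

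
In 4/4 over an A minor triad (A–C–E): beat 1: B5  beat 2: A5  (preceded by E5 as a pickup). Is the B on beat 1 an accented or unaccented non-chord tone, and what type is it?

Accented appoggiatura.

The harmony at that moment is A minor triad (A, C, E); B5 is not a chord tone.
It is approached by leap up from E5 and left by step down to A5.
Leap in, step out — an appoggiatura.
It falls on the downbeat, so it is accented.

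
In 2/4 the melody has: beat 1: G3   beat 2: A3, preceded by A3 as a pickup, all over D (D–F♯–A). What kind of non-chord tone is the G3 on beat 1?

Lower neighbor tone.

The harmony at that moment is D major triad (D, F♯, A); G3 is not a chord tone.
It is approached by step down from A3 and left by step up to A3.
Step away and step back to the same note — a neighbor tone (lower neighbor).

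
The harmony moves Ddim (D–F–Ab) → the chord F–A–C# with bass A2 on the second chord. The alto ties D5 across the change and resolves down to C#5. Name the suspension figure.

4–3 suspension.

At the second chord the bass is A2. The suspended D5 lies a fourth above the bass; after resolving down by step to C#5, the interval above the bass becomes a third.
Suspension figures are named by those two intervals: 4–3.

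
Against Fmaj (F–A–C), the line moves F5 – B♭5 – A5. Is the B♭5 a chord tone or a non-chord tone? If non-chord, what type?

The harmony at that moment is F major triad (F, A, C); B♭5 is not a chord tone.
It is approached by leap up from F5 and left by step down to A5.
Leap in, step out — an appoggiatura.

Non-chord tone — an appoggiatura.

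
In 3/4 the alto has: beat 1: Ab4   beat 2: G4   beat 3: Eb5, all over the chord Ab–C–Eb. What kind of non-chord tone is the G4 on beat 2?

The harmony at that moment is Ab major triad (Ab, C, Eb); G4 is not a chord tone.
It is approached by step down from Ab4 and left by leap up to Eb5.
Step in, leap out, on a weak beat — an escape tone.

Escape tone.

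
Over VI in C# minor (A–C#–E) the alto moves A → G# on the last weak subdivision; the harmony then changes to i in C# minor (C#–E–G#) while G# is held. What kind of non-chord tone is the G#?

G# is an anticipation.

The harmony at that moment is A major triad (A, C#, E); G# is not a chord tone.
It is approached by step down from A and then sustained as the same pitch into the next harmony.
Arriving early and becoming a chord tone when the harmony changes — an anticipation.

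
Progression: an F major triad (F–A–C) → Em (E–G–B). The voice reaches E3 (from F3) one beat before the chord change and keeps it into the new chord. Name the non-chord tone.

The harmony at that moment is F major triad (F, A, C); E3 is not a chord tone.
It is approached by step down from F3 and then sustained as the same pitch into the next harmony.
Arriving early and becoming a chord tone when the harmony changes — an anticipation.

E3 is an anticipation.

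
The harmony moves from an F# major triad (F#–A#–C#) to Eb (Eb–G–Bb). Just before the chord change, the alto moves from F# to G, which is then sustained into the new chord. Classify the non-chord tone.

G is an anticipation.

The harmony at that moment is F# major triad (F#, A#, C#); G is not a chord tone.
It is approached by step up from F# and then sustained as the same pitch into the next harmony.
Arriving early and becoming a chord tone when the harmony changes — an anticipation.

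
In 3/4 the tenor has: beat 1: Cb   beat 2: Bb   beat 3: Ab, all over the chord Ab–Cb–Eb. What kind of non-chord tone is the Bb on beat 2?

The harmony at that moment is Ab minor triad (Ab, Cb, Eb); Bb is not a chord tone.
It is approached by step down from Cb and left by step down to Ab.
Step in, step out in the same direction — a passing tone.

Passing tone.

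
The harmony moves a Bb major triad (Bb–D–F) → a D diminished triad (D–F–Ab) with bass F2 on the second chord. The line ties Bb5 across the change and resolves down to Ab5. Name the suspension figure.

4–3 suspension.

At the second chord the bass is F2. The suspended Bb5 lies a fourth above the bass; after resolving down by step to Ab5, the interval above the bass becomes a third.
Suspension figures are named by those two intervals: 4–3.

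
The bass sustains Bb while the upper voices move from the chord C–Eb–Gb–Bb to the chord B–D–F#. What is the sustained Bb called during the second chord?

Pedal tone (pedal point).

The harmony at that moment is B minor triad (B, D, F#); Bb is not a chord tone.
It is held over (the same pitch as the preceding Bb) and then sustained as the same pitch into the next harmony.
Sustained through a change of harmony — a pedal tone.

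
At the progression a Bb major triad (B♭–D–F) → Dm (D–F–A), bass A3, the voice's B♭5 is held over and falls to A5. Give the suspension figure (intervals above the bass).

At the second chord the bass is A3. The suspended B♭5 lies a ninth above the bass; after resolving down by step to A5, the interval above the bass becomes an octave.
Suspension figures are named by those two intervals: 9–8.

9–8 suspension.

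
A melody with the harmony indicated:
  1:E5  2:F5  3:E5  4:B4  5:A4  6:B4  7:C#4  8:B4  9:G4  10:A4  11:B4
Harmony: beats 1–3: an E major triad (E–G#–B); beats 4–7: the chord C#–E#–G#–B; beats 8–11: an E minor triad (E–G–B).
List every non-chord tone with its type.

The harmony at that moment is E major triad (E, G#, B); F5 is not a chord tone.
It is approached by step up from E5 and left by step down to E5.
Step away and step back to the same note — a neighbor tone (upper neighbor).
The harmony at that moment is C# dominant seventh chord (C#, E#, G#, B); A4 is not a chord tone.
It is approached by step down from B4 and left by step up to B4.
Step away and step back to the same note — a neighbor tone (lower neighbor).
The harmony at that moment is E minor triad (E, G, B); A4 is not a chord tone.
It is approached by step up from G4 and left by step up to B4.
Step in, step out in the same direction — a passing tone.

F5 (beat 2) — neighbor tone; A4 (beat 5) — neighbor tone; A4 (beat 10) — passing tone.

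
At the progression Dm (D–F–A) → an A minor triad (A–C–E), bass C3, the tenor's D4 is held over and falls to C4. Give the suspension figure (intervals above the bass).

9–8 suspension.

At the second chord the bass is C3. The suspended D4 lies a ninth above the bass; after resolving down by step to C4, the interval above the bass becomes an octave.
Suspension figures are named by those two intervals: 9–8.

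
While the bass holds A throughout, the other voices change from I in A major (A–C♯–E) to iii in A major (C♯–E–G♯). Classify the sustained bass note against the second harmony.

Pedal tone (pedal point).

The harmony at that moment is C♯ minor triad (C♯, E, G♯); A is not a chord tone.
It is held over (the same pitch as the preceding A) and then sustained as the same pitch into the next harmony.
Sustained through a change of harmony — a pedal tone.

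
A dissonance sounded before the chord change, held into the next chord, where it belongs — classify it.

Approach: ahead of the chord change (typically by step), so it is dissonant against the current harmony. Departure: none — the same pitch is restated or held and is a chord tone of the new harmony.
Dissonant first, consonant once the harmony catches up: the note simply arrives early — an anticipation. (The reverse timing, consonant first and dissonant after the change, would be a suspension or retardation.)

Anticipation.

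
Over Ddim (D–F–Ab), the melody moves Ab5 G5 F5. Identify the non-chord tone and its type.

The harmony at that moment is D diminished triad (D, F, Ab); G5 is not a chord tone.
It is approached by step down from Ab5 and left by step down to F5.
Step in, step out in the same direction — a passing tone.

G5 is a passing tone.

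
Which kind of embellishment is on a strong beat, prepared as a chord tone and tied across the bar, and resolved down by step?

Suspension.

Approach: by preparation — the pitch is first a chord tone, then held (tied or repeated) while the harmony changes under it. Departure: down by step. Metric position: strong.
A prepared dissonance that resolves downward by step — a suspension. (The same figure resolving upward would be a retardation.)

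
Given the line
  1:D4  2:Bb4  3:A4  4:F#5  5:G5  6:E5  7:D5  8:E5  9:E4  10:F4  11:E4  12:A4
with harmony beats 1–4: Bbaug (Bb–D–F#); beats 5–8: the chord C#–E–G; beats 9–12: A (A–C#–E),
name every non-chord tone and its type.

A4 (beat 3) — escape tone; D5 (beat 7) — neighbor tone; F4 (beat 10) — neighbor tone.

The harmony at that moment is Bb augmented triad (Bb, D, F#); A4 is not a chord tone.
It is approached by step down from Bb4 and left by leap up to F#5.
Step in, leap out — an escape tone.
The harmony at that moment is C# diminished triad (C#, E, G); D5 is not a chord tone.
It is approached by step down from E5 and left by step up to E5.
Step away and step back to the same note — a neighbor tone (lower neighbor).
The harmony at that moment is A major triad (A, C#, E); F4 is not a chord tone.
It is approached by step up from E4 and left by step down to E4.
Step away and step back to the same note — a neighbor tone (upper neighbor).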